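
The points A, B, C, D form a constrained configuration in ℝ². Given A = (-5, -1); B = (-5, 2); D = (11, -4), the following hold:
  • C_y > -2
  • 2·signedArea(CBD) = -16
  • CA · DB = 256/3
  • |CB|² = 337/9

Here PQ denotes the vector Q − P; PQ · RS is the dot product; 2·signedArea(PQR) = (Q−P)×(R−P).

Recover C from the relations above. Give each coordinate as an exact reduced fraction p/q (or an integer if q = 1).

1. C_x = 1/3  [CA · DB = 256/3 ∩ 2·signedArea(CBD) = -16]
2. C_y = -1  [CA · DB = 256/3 ∩ 2·signedArea(CBD) = -16]
   → C = (1/3, -1)

C = (1/3, -1)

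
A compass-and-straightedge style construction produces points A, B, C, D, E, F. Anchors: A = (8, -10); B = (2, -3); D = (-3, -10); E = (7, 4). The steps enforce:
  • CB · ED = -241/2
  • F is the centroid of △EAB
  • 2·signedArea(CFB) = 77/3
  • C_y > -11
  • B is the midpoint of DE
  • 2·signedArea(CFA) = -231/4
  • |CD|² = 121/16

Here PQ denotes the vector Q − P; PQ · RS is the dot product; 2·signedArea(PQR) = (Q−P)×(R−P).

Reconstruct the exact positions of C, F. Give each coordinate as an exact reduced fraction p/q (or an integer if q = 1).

1. F_x = 17/3  [F is the centroid of △EAB]
2. F_y = -3  [F is the centroid of △EAB]
   → F = (17/3, -3)
3. C_x = -1/4  [2·signedArea(CFB) = 77/3 ∩ 2·signedArea(CFA) = -231/4]
4. C_y = -10  [2·signedArea(CFB) = 77/3 ∩ 2·signedArea(CFA) = -231/4]
   → C = (-1/4, -10)

C = (-1/4, -10)
F = (17/3, -3)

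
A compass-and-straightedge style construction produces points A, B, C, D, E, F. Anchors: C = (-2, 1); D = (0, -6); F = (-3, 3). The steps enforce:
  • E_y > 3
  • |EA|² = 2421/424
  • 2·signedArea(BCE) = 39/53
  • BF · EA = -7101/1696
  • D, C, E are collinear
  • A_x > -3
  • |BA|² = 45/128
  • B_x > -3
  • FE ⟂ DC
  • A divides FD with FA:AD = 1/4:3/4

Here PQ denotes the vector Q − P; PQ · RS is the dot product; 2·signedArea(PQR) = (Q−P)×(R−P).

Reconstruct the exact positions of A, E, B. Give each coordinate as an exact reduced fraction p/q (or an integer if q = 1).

A = (-9/4, 3/4)
B = (-39/16, 21/16)
E = (-138/53, 165/53)

1. A_x = -9/4  [A divides FD with FA:AD = 1/4:3/4]
2. A_y = 3/4  [A divides FD with FA:AD = 1/4:3/4]
   → A = (-9/4, 3/4)
3. E_x = -138/53  [D, C, E are collinear ∩ FE ⟂ DC]
4. E_y = 165/53  [D, C, E are collinear ∩ FE ⟂ DC]
   → E = (-138/53, 165/53)
5. B_x = -39/16  [2·signedArea(BCE) = 39/53 ∩ BF · EA = -7101/1696]
6. B_y = 21/16  [2·signedArea(BCE) = 39/53 ∩ BF · EA = -7101/1696]
   → B = (-39/16, 21/16)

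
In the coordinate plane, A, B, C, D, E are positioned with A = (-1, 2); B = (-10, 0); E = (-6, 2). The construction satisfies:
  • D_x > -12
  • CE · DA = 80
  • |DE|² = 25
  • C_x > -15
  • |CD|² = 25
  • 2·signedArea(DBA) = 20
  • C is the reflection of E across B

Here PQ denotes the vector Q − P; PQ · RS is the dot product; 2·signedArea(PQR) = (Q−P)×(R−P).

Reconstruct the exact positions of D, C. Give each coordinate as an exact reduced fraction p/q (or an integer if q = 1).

C = (-14, -2)
D = (-11, 2)

1. C_x = -14  [C is the reflection of E across B]
2. C_y = -2  [C is the reflection of E across B]
   → C = (-14, -2)
3. D_x = -11  [2·signedArea(DBA) = 20 ∩ CE · DA = 80]
4. D_y = 2  [2·signedArea(DBA) = 20 ∩ CE · DA = 80]
   → D = (-11, 2)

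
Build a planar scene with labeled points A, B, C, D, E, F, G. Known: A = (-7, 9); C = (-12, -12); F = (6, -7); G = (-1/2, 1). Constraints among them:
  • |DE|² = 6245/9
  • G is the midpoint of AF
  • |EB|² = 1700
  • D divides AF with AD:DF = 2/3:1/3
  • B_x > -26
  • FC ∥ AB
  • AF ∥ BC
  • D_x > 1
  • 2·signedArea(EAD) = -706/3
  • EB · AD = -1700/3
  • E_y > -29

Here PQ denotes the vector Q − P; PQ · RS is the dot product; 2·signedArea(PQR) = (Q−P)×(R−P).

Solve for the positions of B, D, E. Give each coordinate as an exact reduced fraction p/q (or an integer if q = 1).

1. B_x = -25  [AF ∥ BC ∩ FC ∥ AB]
2. B_y = 4  [AF ∥ BC ∩ FC ∥ AB]
   → B = (-25, 4)
3. D_x = 5/3  [D divides AF with AD:DF = 2/3:1/3]
4. D_y = -5/3  [D divides AF with AD:DF = 2/3:1/3]
   → D = (5/3, -5/3)
5. E_x = 1  [EB · AD = -1700/3 ∩ 2·signedArea(EAD) = -706/3]
6. E_y = -28  [EB · AD = -1700/3 ∩ 2·signedArea(EAD) = -706/3]
   → E = (1, -28)

B = (-25, 4)
D = (5/3, -5/3)
E = (1, -28)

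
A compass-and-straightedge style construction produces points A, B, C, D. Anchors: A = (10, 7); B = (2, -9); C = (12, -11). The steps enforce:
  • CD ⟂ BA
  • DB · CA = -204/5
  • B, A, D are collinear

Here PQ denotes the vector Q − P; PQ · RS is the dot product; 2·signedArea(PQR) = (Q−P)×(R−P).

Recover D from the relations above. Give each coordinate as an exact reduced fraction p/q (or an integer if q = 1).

D = (16/5, -33/5)

1. D_x = 16/5  [B, A, D are collinear ∩ CD ⟂ BA]
2. D_y = -33/5  [B, A, D are collinear ∩ CD ⟂ BA]
   → D = (16/5, -33/5)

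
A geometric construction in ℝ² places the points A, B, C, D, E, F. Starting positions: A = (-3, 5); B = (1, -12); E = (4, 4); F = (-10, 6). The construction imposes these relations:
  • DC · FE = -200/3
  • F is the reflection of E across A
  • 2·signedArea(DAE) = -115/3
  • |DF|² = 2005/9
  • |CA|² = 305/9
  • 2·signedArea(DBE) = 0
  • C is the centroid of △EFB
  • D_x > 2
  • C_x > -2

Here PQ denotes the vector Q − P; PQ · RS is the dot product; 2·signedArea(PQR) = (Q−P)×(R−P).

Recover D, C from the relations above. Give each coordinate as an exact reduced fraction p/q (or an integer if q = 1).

1. D_x = 3  [2·signedArea(DBE) = 0 ∩ 2·signedArea(DAE) = -115/3]
2. D_y = -4/3  [2·signedArea(DBE) = 0 ∩ 2·signedArea(DAE) = -115/3]
   → D = (3, -4/3)
3. C_x = -5/3  [C is the centroid of △EFB]
4. C_y = -2/3  [C is the centroid of △EFB]
   → C = (-5/3, -2/3)

C = (-5/3, -2/3)
D = (3, -4/3)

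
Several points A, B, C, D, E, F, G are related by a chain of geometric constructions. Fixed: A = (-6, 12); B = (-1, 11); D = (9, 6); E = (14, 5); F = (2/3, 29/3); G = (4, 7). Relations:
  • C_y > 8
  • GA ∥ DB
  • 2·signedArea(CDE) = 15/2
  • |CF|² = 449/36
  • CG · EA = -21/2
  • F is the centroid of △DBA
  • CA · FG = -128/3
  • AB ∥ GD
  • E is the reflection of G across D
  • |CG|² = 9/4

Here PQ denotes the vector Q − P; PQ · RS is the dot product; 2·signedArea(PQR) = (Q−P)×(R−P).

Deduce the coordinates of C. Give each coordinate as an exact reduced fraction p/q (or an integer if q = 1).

C = (4, 17/2)

1. C_x = 4  [CA · FG = -128/3 ∩ CG · EA = -21/2]
2. C_y = 17/2  [CA · FG = -128/3 ∩ CG · EA = -21/2]
   → C = (4, 17/2)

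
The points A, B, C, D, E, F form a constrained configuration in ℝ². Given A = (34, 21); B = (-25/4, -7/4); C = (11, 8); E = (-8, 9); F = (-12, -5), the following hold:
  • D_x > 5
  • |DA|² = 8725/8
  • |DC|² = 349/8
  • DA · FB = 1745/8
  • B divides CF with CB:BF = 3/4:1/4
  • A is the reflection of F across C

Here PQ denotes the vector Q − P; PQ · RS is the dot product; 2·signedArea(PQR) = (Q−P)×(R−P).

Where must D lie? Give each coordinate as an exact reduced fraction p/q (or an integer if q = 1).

1. D_x = 21/4  [line -23/4·x + -13/4·y + 365/8 = 0 ∩ |DA|² = 8725/8]
2. D_y = 19/4  [line -23/4·x + -13/4·y + 365/8 = 0 ∩ |DA|² = 8725/8]
   → D = (21/4, 19/4)

D = (21/4, 19/4)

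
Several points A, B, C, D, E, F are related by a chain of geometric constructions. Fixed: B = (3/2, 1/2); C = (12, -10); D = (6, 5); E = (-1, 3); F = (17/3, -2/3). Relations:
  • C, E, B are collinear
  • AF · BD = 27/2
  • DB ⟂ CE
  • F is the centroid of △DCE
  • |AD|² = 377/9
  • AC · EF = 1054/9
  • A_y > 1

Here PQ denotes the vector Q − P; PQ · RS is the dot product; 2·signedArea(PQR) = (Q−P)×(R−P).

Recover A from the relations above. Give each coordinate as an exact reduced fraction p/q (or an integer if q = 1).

A = (2/3, 4/3)

1. A_x = 2/3  [AC · EF = 1054/9 ∩ AF · BD = 27/2]
2. A_y = 4/3  [AC · EF = 1054/9 ∩ AF · BD = 27/2]
   → A = (2/3, 4/3)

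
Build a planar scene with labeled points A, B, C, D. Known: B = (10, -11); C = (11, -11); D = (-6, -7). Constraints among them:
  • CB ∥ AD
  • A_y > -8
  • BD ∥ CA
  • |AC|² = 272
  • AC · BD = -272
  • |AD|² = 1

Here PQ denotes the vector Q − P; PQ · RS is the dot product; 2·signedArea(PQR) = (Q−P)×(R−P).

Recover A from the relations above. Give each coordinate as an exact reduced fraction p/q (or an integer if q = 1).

A = (-5, -7)

1. A_x = -5  [CB ∥ AD ∩ BD ∥ CA]
2. A_y = -7  [CB ∥ AD ∩ BD ∥ CA]
   → A = (-5, -7)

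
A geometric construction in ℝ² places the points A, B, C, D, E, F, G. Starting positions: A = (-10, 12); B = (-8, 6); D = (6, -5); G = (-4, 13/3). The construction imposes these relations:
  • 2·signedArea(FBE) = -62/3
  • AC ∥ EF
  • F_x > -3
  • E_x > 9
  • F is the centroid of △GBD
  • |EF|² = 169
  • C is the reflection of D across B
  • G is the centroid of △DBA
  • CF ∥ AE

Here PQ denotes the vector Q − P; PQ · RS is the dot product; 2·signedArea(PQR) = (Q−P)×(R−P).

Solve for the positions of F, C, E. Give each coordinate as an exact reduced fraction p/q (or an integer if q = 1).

1. F_x = -2  [F is the centroid of △GBD]
2. F_y = 16/9  [F is the centroid of △GBD]
   → F = (-2, 16/9)
3. C_x = -22  [C is the reflection of D across B]
4. C_y = 17  [C is the reflection of D across B]
   → C = (-22, 17)
5. E_x = 10  [AC ∥ EF ∩ CF ∥ AE]
6. E_y = -29/9  [AC ∥ EF ∩ CF ∥ AE]
   → E = (10, -29/9)

C = (-22, 17)
E = (10, -29/9)
F = (-2, 16/9)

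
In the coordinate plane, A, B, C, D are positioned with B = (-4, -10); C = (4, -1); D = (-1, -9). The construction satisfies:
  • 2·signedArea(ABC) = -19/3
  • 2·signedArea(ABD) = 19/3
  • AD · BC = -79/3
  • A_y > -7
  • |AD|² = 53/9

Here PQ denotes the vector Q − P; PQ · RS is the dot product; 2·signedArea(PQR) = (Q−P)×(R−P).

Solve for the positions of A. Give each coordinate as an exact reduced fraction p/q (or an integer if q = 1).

A = (-1/3, -20/3)

1. A_x = -1/3  [2·signedArea(ABD) = 19/3 ∩ 2·signedArea(ABC) = -19/3]
2. A_y = -20/3  [2·signedArea(ABD) = 19/3 ∩ 2·signedArea(ABC) = -19/3]
   → A = (-1/3, -20/3)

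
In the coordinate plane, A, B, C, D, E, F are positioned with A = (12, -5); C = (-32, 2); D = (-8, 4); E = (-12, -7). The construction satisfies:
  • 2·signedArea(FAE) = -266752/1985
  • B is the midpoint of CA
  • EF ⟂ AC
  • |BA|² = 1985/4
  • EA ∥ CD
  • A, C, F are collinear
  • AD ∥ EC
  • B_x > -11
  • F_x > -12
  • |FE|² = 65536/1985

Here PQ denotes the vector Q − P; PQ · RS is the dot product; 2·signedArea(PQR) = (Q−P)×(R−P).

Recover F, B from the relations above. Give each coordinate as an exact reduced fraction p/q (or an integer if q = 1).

1. F_x = -22028/1985  [A, C, F are collinear ∩ EF ⟂ AC]
2. F_y = -2631/1985  [A, C, F are collinear ∩ EF ⟂ AC]
   → F = (-22028/1985, -2631/1985)
3. B_x = -10  [B is the midpoint of CA]
4. B_y = -3/2  [B is the midpoint of CA]
   → B = (-10, -3/2)

B = (-10, -3/2)
F = (-22028/1985, -2631/1985)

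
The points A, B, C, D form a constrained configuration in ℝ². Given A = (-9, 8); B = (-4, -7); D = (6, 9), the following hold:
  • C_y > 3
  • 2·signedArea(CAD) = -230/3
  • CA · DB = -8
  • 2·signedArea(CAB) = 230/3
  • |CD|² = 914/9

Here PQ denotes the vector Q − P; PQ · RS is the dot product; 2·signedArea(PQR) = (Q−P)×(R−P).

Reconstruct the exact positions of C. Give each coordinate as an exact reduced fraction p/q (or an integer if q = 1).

1. C_x = -7/3  [2·signedArea(CAB) = 230/3 ∩ 2·signedArea(CAD) = -230/3]
2. C_y = 10/3  [2·signedArea(CAB) = 230/3 ∩ 2·signedArea(CAD) = -230/3]
   → C = (-7/3, 10/3)

C = (-7/3, 10/3)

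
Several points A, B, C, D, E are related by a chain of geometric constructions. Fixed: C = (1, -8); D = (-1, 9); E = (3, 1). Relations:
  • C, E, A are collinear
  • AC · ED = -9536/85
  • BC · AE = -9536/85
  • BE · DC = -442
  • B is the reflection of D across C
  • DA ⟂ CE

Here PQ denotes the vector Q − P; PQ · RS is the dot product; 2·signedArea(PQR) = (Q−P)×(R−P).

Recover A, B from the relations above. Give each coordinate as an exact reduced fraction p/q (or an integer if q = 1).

1. A_x = 383/85  [C, E, A are collinear ∩ DA ⟂ CE]
2. A_y = 661/85  [C, E, A are collinear ∩ DA ⟂ CE]
   → A = (383/85, 661/85)
3. B_x = 3  [B is the reflection of D across C]
4. B_y = -25  [B is the reflection of D across C]
   → B = (3, -25)

A = (383/85, 661/85)
B = (3, -25)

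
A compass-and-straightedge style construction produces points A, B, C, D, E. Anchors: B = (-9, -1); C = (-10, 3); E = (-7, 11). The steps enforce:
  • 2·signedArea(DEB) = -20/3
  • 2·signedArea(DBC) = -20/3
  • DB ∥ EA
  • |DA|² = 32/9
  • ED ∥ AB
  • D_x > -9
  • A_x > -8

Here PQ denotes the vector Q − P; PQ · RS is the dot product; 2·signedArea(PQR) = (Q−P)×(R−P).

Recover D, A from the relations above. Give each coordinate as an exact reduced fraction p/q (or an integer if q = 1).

A = (-22/3, 17/3)
D = (-26/3, 13/3)

1. D_x = -26/3  [2·signedArea(DEB) = -20/3 ∩ 2·signedArea(DBC) = -20/3]
2. D_y = 13/3  [2·signedArea(DEB) = -20/3 ∩ 2·signedArea(DBC) = -20/3]
   → D = (-26/3, 13/3)
3. A_x = -22/3  [ED ∥ AB ∩ DB ∥ EA]
4. A_y = 17/3  [ED ∥ AB ∩ DB ∥ EA]
   → A = (-22/3, 17/3)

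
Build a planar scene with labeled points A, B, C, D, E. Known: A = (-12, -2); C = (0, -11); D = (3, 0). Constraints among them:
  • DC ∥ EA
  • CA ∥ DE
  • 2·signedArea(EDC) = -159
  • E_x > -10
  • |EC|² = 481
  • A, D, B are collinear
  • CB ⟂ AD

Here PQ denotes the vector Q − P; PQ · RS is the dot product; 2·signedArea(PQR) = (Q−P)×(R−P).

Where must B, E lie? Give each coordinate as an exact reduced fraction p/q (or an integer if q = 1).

1. B_x = -318/229  [A, D, B are collinear ∩ CB ⟂ AD]
2. B_y = -134/229  [A, D, B are collinear ∩ CB ⟂ AD]
   → B = (-318/229, -134/229)
3. E_x = -9  [DC ∥ EA ∩ CA ∥ DE]
4. E_y = 9  [DC ∥ EA ∩ CA ∥ DE]
   → E = (-9, 9)

B = (-318/229, -134/229)
E = (-9, 9)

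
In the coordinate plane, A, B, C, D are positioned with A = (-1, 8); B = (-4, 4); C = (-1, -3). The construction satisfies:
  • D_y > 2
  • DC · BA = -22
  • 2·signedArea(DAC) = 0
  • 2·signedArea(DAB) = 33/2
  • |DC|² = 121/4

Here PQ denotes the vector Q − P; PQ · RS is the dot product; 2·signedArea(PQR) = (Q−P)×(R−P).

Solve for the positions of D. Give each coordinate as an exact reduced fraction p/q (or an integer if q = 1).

1. D_x = -1  [2·signedArea(DAC) = 0 ∩ 2·signedArea(DAB) = 33/2]
2. D_y = 5/2  [2·signedArea(DAC) = 0 ∩ 2·signedArea(DAB) = 33/2]
   → D = (-1, 5/2)

D = (-1, 5/2)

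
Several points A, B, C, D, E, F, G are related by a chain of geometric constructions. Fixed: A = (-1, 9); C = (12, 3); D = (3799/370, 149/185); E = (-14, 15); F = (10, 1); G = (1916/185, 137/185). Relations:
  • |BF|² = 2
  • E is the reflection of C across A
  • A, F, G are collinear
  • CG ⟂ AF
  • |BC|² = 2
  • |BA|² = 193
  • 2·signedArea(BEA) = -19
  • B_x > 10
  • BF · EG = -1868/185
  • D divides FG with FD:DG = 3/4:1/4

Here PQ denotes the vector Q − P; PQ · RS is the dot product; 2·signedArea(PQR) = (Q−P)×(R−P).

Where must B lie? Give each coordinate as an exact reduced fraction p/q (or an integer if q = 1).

1. B_x = 11  [BF · EG = -1868/185 ∩ 2·signedArea(BEA) = -19]
2. B_y = 2  [BF · EG = -1868/185 ∩ 2·signedArea(BEA) = -19]
   → B = (11, 2)

B = (11, 2)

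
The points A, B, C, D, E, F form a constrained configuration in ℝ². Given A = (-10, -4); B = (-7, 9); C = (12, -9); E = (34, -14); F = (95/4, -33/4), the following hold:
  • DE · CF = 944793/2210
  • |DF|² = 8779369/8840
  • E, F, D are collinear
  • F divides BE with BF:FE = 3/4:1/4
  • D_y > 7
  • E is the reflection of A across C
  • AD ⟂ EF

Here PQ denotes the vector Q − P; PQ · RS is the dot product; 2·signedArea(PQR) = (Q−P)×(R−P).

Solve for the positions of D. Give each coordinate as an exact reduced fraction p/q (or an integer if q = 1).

1. D_x = -4127/1105  [E, F, D are collinear ∩ AD ⟂ EF]
2. D_y = 7921/1105  [E, F, D are collinear ∩ AD ⟂ EF]
   → D = (-4127/1105, 7921/1105)

D = (-4127/1105, 7921/1105)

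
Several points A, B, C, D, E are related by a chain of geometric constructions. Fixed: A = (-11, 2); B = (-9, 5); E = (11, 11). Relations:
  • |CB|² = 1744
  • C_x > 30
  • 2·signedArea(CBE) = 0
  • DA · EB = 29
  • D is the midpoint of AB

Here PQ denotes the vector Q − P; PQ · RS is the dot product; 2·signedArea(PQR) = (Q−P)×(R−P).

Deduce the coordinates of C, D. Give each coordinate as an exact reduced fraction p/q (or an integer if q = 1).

C = (31, 17)
D = (-10, 7/2)

1. C_x = 31  [line -6·x + 20·y + -154 = 0 ∩ |CB|² = 1744]
2. C_y = 17  [line -6·x + 20·y + -154 = 0 ∩ |CB|² = 1744]
   → C = (31, 17)
3. D_x = -10  [D is the midpoint of AB]
4. D_y = 7/2  [D is the midpoint of AB]
   → D = (-10, 7/2)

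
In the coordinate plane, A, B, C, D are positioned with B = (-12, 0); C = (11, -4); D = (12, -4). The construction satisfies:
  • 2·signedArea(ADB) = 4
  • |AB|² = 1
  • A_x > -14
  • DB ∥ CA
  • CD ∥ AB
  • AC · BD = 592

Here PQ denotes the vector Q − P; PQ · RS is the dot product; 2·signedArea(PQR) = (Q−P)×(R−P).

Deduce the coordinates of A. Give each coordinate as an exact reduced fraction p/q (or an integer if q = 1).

1. A_x = -13  [CD ∥ AB ∩ DB ∥ CA]
2. A_y = 0  [CD ∥ AB ∩ DB ∥ CA]
   → A = (-13, 0)

A = (-13, 0)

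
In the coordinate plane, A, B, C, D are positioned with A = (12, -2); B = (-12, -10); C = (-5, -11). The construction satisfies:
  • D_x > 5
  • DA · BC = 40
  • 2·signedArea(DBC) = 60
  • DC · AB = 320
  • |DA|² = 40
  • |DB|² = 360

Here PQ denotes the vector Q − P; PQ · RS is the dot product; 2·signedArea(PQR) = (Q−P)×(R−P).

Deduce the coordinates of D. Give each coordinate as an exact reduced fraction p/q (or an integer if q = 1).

1. D_x = 6  [DC · AB = 320 ∩ DA · BC = 40]
2. D_y = -4  [DC · AB = 320 ∩ DA · BC = 40]
   → D = (6, -4)

D = (6, -4)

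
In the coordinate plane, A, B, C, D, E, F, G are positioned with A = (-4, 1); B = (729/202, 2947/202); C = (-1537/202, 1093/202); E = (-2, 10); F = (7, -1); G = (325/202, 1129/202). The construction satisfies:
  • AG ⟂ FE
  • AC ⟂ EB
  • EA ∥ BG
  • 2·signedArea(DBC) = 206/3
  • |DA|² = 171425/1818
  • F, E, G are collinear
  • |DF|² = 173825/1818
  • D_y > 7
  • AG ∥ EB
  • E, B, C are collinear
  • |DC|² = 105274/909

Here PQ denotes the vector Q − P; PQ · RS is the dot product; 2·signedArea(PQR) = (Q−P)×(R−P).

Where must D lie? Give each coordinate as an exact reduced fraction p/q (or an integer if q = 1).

D = (1739/606, 4765/606)

1. D_x = 1739/606  [line 927/101·x + -1133/101·y + 18746/303 = 0 ∩ |DC|² = 105274/909]
2. D_y = 4765/606  [line 927/101·x + -1133/101·y + 18746/303 = 0 ∩ |DC|² = 105274/909]
   → D = (1739/606, 4765/606)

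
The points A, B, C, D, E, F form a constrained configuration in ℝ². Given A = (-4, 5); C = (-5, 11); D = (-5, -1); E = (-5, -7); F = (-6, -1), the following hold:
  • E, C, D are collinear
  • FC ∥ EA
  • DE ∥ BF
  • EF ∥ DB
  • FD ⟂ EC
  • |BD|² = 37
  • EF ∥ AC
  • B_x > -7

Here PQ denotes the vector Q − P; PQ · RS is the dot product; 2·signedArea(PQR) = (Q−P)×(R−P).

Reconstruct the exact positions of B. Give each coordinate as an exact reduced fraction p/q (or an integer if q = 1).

1. B_x = -6  [DE ∥ BF ∩ EF ∥ DB]
2. B_y = 5  [DE ∥ BF ∩ EF ∥ DB]
   → B = (-6, 5)

B = (-6, 5)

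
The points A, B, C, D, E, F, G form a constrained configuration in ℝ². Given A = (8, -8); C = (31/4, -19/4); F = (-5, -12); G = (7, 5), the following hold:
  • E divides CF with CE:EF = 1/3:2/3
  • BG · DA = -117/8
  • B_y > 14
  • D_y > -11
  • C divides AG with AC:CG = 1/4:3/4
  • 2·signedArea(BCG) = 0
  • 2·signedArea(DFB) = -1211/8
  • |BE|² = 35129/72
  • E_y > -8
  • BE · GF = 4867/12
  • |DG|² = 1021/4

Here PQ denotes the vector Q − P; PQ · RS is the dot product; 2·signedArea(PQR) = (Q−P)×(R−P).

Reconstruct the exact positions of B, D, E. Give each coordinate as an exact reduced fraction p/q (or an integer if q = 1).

1. E_x = 7/2  [E divides CF with CE:EF = 1/3:2/3]
2. E_y = -43/6  [E divides CF with CE:EF = 1/3:2/3]
   → E = (7/2, -43/6)
3. B_x = 25/4  [2·signedArea(BCG) = 0 ∩ BE · GF = 4867/12]
4. B_y = 59/4  [2·signedArea(BCG) = 0 ∩ BE · GF = 4867/12]
   → B = (25/4, 59/4)
5. D_x = 3/2  [2·signedArea(DFB) = -1211/8 ∩ BG · DA = -117/8]
6. D_y = -10  [2·signedArea(DFB) = -1211/8 ∩ BG · DA = -117/8]
   → D = (3/2, -10)

B = (25/4, 59/4)
D = (3/2, -10)
E = (7/2, -43/6)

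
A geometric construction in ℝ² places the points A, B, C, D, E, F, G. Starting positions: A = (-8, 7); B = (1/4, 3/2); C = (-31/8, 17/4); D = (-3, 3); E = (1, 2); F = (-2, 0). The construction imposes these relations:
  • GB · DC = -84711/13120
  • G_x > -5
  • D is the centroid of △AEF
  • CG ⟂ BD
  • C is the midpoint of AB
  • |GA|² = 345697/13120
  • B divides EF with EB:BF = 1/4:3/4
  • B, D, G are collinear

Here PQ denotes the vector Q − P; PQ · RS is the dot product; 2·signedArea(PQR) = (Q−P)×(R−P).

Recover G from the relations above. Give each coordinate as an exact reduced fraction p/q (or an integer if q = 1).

1. G_x = -6883/1640  [B, D, G are collinear ∩ CG ⟂ BD]
2. G_y = 2913/820  [B, D, G are collinear ∩ CG ⟂ BD]
   → G = (-6883/1640, 2913/820)

G = (-6883/1640, 2913/820)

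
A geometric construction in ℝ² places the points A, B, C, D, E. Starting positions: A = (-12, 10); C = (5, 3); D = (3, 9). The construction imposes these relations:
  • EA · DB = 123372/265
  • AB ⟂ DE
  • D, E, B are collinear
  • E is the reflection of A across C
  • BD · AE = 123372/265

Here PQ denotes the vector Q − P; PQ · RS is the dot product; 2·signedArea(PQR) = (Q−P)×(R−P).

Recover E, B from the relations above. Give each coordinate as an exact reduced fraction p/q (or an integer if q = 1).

B = (-2036/265, 4322/265)
E = (22, -4)

1. E_x = 22  [E is the reflection of A across C]
2. E_y = -4  [E is the reflection of A across C]
   → E = (22, -4)
3. B_x = -2036/265  [D, E, B are collinear ∩ AB ⟂ DE]
4. B_y = 4322/265  [D, E, B are collinear ∩ AB ⟂ DE]
   → B = (-2036/265, 4322/265)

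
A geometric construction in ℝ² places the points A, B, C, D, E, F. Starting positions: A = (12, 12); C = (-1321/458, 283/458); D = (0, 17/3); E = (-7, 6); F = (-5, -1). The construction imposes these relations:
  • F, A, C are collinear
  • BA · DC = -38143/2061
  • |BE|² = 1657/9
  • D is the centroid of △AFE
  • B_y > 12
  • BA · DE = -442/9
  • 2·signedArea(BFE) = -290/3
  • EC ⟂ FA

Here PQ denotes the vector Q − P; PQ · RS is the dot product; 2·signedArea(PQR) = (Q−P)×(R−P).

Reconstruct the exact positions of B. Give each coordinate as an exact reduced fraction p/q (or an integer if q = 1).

B = (5, 37/3)

1. B_x = 5  [BA · DC = -38143/2061 ∩ 2·signedArea(BFE) = -290/3]
2. B_y = 37/3  [BA · DC = -38143/2061 ∩ 2·signedArea(BFE) = -290/3]
   → B = (5, 37/3)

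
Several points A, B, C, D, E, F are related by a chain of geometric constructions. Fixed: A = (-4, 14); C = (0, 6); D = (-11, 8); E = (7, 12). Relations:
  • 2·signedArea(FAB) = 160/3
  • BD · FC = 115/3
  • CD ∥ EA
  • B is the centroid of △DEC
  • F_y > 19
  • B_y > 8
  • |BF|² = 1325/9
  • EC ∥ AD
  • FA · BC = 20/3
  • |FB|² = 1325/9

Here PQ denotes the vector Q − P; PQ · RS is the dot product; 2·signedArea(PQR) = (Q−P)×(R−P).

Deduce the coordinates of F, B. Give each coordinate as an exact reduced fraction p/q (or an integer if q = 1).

1. B_x = -4/3  [B is the centroid of △DEC]
2. B_y = 26/3  [B is the centroid of △DEC]
   → B = (-4/3, 26/3)
3. F_x = 3  [2·signedArea(FAB) = 160/3 ∩ BD · FC = 115/3]
4. F_y = 20  [2·signedArea(FAB) = 160/3 ∩ BD · FC = 115/3]
   → F = (3, 20)

B = (-4/3, 26/3)
F = (3, 20)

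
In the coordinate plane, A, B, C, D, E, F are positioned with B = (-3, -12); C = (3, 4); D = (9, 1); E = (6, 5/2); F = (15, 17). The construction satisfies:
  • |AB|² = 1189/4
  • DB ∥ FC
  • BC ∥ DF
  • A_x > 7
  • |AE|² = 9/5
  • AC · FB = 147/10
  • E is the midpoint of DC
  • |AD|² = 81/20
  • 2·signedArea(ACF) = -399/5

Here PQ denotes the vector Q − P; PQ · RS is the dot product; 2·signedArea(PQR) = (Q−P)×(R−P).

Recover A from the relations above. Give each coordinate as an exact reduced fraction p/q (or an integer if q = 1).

1. A_x = 36/5  [2·signedArea(ACF) = -399/5 ∩ AC · FB = 147/10]
2. A_y = 19/10  [2·signedArea(ACF) = -399/5 ∩ AC · FB = 147/10]
   → A = (36/5, 19/10)

A = (36/5, 19/10)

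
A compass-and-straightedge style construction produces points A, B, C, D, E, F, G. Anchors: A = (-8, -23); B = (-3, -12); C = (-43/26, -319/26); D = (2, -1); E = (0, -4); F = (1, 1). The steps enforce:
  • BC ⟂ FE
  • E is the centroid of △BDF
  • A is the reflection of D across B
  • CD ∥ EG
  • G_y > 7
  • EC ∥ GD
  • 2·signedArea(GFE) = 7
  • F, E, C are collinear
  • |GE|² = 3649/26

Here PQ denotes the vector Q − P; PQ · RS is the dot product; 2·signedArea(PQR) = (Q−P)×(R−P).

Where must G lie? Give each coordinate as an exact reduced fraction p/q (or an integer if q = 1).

G = (95/26, 189/26)

1. G_x = 95/26  [EC ∥ GD ∩ CD ∥ EG]
2. G_y = 189/26  [EC ∥ GD ∩ CD ∥ EG]
   → G = (95/26, 189/26)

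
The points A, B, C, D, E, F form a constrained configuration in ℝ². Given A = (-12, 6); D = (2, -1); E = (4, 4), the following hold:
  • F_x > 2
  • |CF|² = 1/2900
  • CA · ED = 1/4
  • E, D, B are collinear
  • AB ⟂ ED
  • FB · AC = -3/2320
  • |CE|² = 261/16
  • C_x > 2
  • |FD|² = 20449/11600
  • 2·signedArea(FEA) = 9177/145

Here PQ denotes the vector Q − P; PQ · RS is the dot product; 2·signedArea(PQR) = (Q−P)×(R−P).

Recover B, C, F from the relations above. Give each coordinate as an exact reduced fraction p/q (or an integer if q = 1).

1. B_x = 72/29  [E, D, B are collinear ∩ AB ⟂ ED]
2. B_y = 6/29  [E, D, B are collinear ∩ AB ⟂ ED]
   → B = (72/29, 6/29)
3. C_x = 5/2  [line 2·x + 5·y + -25/4 = 0 ∩ |CE|² = 261/16]
4. C_y = 1/4  [line 2·x + 5·y + -25/4 = 0 ∩ |CE|² = 261/16]
   → C = (5/2, 1/4)
5. F_x = 723/290  [2·signedArea(FEA) = 9177/145 ∩ FB · AC = -3/2320]
6. F_y = 27/116  [2·signedArea(FEA) = 9177/145 ∩ FB · AC = -3/2320]
   → F = (723/290, 27/116)

B = (72/29, 6/29)
C = (5/2, 1/4)
F = (723/290, 27/116)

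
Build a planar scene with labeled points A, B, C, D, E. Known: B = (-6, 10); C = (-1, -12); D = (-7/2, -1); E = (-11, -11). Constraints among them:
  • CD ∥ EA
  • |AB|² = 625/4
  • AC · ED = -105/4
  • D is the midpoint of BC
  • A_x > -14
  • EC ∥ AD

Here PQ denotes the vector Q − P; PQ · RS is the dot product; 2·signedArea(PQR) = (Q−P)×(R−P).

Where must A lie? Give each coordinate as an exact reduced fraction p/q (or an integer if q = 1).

1. A_x = -27/2  [EC ∥ AD ∩ CD ∥ EA]
2. A_y = 0  [EC ∥ AD ∩ CD ∥ EA]
   → A = (-27/2, 0)

A = (-27/2, 0)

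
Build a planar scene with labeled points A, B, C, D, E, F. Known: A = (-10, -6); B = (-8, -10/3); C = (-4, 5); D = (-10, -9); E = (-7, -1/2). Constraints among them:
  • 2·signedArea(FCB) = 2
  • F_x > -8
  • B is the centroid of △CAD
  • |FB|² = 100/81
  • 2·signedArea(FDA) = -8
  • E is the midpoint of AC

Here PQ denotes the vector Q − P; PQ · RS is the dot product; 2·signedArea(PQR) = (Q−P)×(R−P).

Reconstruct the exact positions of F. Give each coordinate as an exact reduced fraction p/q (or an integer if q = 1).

1. F_x = -22/3  [2·signedArea(FCB) = 2 ∩ 2·signedArea(FDA) = -8]
2. F_y = -22/9  [2·signedArea(FCB) = 2 ∩ 2·signedArea(FDA) = -8]
   → F = (-22/3, -22/9)

F = (-22/3, -22/9)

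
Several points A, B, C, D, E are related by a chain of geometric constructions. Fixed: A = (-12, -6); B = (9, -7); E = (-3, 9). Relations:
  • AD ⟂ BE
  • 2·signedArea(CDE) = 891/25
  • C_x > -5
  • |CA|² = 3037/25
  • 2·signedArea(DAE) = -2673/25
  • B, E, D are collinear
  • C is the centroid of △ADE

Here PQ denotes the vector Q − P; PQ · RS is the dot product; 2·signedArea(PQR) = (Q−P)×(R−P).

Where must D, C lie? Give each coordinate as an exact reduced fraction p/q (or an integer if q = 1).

C = (-117/25, 56/25)
D = (24/25, 93/25)

1. D_x = 24/25  [B, E, D are collinear ∩ AD ⟂ BE]
2. D_y = 93/25  [B, E, D are collinear ∩ AD ⟂ BE]
   → D = (24/25, 93/25)
3. C_x = -117/25  [C is the centroid of △ADE]
4. C_y = 56/25  [C is the centroid of △ADE]
   → C = (-117/25, 56/25)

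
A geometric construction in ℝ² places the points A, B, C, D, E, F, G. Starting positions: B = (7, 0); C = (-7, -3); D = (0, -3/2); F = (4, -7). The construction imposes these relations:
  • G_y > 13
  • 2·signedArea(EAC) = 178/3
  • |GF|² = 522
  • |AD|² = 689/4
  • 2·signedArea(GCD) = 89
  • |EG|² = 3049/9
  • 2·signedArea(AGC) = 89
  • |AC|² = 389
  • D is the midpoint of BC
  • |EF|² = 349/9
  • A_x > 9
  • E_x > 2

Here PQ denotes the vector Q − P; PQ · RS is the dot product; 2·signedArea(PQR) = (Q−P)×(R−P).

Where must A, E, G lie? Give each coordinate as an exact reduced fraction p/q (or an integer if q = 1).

A = (10, 7)
E = (7/3, -1)
G = (13, 14)

1. G_x = 13  [line -3/2·x + 7·y + -157/2 = 0 ∩ |GF|² = 522]
2. G_y = 14  [line -3/2·x + 7·y + -157/2 = 0 ∩ |GF|² = 522]
   → G = (13, 14)
3. A_x = 10  [line 17·x + -20·y + -30 = 0 ∩ |AD|² = 689/4]
4. A_y = 7  [line 17·x + -20·y + -30 = 0 ∩ |AD|² = 689/4]
   → A = (10, 7)
5. E_x = 7/3  [line 10·x + -17·y + -121/3 = 0 ∩ |EF|² = 349/9]
6. E_y = -1  [line 10·x + -17·y + -121/3 = 0 ∩ |EF|² = 349/9]
   → E = (7/3, -1)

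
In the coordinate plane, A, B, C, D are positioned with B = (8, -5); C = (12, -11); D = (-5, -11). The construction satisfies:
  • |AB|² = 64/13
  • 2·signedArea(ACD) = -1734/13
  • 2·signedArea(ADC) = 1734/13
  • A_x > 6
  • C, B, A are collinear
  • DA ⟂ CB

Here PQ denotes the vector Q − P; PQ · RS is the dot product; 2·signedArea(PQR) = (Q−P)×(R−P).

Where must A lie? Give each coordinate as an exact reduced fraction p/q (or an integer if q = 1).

1. A_x = 88/13  [C, B, A are collinear ∩ DA ⟂ CB]
2. A_y = -41/13  [C, B, A are collinear ∩ DA ⟂ CB]
   → A = (88/13, -41/13)

A = (88/13, -41/13)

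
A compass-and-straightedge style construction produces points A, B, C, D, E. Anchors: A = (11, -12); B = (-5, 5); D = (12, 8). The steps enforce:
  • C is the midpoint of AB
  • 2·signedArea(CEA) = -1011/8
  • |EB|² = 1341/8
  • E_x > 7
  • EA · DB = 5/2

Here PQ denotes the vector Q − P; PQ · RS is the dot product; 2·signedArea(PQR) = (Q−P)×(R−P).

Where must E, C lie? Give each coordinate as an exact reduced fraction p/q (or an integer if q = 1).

C = (3, -7/2)
E = (31/4, 29/4)

1. E_x = 31/4  [line 17·x + 3·y + -307/2 = 0 ∩ |EB|² = 1341/8]
2. E_y = 29/4  [line 17·x + 3·y + -307/2 = 0 ∩ |EB|² = 1341/8]
   → E = (31/4, 29/4)
3. C_x = 3  [C is the midpoint of AB]
4. C_y = -7/2  [C is the midpoint of AB]
   → C = (3, -7/2)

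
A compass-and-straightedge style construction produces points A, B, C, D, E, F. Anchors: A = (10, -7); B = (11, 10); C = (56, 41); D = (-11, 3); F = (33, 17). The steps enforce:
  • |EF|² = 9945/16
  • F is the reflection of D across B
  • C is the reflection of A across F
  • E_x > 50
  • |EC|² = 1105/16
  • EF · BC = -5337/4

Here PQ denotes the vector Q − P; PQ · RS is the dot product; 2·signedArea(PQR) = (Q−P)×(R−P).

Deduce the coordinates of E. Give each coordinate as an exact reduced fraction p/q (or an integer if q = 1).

1. E_x = 201/4  [line -45·x + -31·y + 13385/4 = 0 ∩ |EC|² = 1105/16]
2. E_y = 35  [line -45·x + -31·y + 13385/4 = 0 ∩ |EC|² = 1105/16]
   → E = (201/4, 35)

E = (201/4, 35)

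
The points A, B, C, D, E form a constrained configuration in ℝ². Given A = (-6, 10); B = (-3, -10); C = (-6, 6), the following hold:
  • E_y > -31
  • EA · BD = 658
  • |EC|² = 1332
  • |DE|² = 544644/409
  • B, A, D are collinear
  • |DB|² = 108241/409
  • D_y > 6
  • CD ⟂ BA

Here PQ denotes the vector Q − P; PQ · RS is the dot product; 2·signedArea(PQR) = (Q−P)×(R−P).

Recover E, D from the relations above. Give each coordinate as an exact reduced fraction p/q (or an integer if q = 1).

D = (-2214/409, 2490/409)
E = (0, -30)

1. D_x = -2214/409  [B, A, D are collinear ∩ CD ⟂ BA]
2. D_y = 2490/409  [B, A, D are collinear ∩ CD ⟂ BA]
   → D = (-2214/409, 2490/409)
3. E_x = 0  [line 987/409·x + -6580/409·y + -197400/409 = 0 ∩ |DE|² = 544644/409]
4. E_y = -30  [line 987/409·x + -6580/409·y + -197400/409 = 0 ∩ |DE|² = 544644/409]
   → E = (0, -30)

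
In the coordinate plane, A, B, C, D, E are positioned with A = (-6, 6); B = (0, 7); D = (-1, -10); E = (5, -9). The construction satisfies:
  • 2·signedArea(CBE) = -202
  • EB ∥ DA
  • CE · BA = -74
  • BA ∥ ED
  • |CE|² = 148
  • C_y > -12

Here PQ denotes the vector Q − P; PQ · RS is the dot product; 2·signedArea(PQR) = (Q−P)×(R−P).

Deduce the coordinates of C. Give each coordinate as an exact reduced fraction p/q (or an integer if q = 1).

1. C_x = -7  [CE · BA = -74 ∩ 2·signedArea(CBE) = -202]
2. C_y = -11  [CE · BA = -74 ∩ 2·signedArea(CBE) = -202]
   → C = (-7, -11)

C = (-7, -11)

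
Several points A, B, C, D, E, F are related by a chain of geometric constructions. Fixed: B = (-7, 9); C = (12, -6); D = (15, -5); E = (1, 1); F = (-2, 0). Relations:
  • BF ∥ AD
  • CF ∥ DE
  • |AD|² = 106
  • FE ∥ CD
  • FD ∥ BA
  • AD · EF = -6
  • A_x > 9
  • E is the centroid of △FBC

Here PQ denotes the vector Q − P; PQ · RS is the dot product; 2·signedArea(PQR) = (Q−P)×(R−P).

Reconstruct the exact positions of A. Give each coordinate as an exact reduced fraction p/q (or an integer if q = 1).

A = (10, 4)

1. A_x = 10  [BF ∥ AD ∩ FD ∥ BA]
2. A_y = 4  [BF ∥ AD ∩ FD ∥ BA]
   → A = (10, 4)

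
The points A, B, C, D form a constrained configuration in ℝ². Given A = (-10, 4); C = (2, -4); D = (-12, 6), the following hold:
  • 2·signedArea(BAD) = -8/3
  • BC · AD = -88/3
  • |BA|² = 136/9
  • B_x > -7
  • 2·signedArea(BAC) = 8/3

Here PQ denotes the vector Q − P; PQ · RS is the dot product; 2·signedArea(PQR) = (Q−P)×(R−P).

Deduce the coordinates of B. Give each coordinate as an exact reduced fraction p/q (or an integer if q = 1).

B = (-20/3, 2)

1. B_x = -20/3  [2·signedArea(BAC) = 8/3 ∩ 2·signedArea(BAD) = -8/3]
2. B_y = 2  [2·signedArea(BAC) = 8/3 ∩ 2·signedArea(BAD) = -8/3]
   → B = (-20/3, 2)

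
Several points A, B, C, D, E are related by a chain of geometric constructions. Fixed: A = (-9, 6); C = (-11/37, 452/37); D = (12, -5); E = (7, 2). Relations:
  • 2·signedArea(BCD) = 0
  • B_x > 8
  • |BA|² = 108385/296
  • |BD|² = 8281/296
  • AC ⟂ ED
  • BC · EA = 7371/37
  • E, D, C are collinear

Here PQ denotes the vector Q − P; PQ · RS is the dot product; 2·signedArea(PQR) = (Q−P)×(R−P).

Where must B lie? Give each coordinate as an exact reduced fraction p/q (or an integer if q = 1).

1. B_x = 1321/148  [2·signedArea(BCD) = 0 ∩ BC · EA = 7371/37]
2. B_y = -103/148  [2·signedArea(BCD) = 0 ∩ BC · EA = 7371/37]
   → B = (1321/148, -103/148)

B = (1321/148, -103/148)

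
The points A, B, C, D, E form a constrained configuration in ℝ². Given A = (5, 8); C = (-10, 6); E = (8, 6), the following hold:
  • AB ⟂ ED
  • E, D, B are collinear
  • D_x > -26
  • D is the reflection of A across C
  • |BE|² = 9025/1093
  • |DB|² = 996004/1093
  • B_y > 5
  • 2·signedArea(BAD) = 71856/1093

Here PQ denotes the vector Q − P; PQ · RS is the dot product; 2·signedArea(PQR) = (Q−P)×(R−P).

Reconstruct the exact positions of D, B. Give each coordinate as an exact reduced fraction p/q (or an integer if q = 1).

B = (5609/1093, 6368/1093)
D = (-25, 4)

1. D_x = -25  [D is the reflection of A across C]
2. D_y = 4  [D is the reflection of A across C]
   → D = (-25, 4)
3. B_x = 5609/1093  [E, D, B are collinear ∩ AB ⟂ ED]
4. B_y = 6368/1093  [E, D, B are collinear ∩ AB ⟂ ED]
   → B = (5609/1093, 6368/1093)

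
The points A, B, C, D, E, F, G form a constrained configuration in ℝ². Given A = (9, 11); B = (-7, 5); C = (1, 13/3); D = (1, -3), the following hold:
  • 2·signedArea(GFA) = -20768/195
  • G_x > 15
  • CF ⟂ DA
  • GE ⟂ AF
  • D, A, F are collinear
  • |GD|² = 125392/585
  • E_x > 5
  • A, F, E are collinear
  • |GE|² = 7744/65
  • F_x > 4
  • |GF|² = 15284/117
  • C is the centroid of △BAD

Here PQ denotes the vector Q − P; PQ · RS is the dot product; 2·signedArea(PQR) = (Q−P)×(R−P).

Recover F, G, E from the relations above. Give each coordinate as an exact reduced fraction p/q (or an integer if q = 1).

1. F_x = 811/195  [D, A, F are collinear ∩ CF ⟂ DA]
2. F_y = 493/195  [D, A, F are collinear ∩ CF ⟂ DA]
   → F = (811/195, 493/195)
3. G_x = 2987/195  [line -1652/195·x + 944/195·y + 25252/195 = 0 ∩ |GD|² = 125392/585]
4. G_y = 11/195  [line -1652/195·x + 944/195·y + 25252/195 = 0 ∩ |GD|² = 125392/585]
   → G = (2987/195, 11/195)
5. E_x = 1139/195  [A, F, E are collinear ∩ GE ⟂ AF]
6. E_y = 1067/195  [A, F, E are collinear ∩ GE ⟂ AF]
   → E = (1139/195, 1067/195)

E = (1139/195, 1067/195)
F = (811/195, 493/195)
G = (2987/195, 11/195)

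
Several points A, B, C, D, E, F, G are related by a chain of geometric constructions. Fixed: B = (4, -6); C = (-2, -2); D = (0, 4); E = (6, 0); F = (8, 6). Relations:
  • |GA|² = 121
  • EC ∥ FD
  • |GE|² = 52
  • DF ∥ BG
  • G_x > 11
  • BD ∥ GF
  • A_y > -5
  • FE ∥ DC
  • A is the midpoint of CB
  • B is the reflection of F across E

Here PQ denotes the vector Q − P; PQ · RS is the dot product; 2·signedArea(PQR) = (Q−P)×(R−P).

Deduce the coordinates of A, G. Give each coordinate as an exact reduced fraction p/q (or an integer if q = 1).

1. A_x = 1  [A is the midpoint of CB]
2. A_y = -4  [A is the midpoint of CB]
   → A = (1, -4)
3. G_x = 12  [BD ∥ GF ∩ DF ∥ BG]
4. G_y = -4  [BD ∥ GF ∩ DF ∥ BG]
   → G = (12, -4)

A = (1, -4)
G = (12, -4)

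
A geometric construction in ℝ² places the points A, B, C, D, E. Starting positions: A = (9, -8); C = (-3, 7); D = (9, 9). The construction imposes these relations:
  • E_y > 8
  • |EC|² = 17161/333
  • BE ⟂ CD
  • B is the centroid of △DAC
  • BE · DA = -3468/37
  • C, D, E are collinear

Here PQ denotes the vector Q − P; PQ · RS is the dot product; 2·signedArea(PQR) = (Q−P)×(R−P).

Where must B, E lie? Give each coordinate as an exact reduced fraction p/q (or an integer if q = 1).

B = (5, 8/3)
E = (151/37, 908/111)

1. B_x = 5  [B is the centroid of △DAC]
2. B_y = 8/3  [B is the centroid of △DAC]
   → B = (5, 8/3)
3. E_x = 151/37  [C, D, E are collinear ∩ BE ⟂ CD]
4. E_y = 908/111  [C, D, E are collinear ∩ BE ⟂ CD]
   → E = (151/37, 908/111)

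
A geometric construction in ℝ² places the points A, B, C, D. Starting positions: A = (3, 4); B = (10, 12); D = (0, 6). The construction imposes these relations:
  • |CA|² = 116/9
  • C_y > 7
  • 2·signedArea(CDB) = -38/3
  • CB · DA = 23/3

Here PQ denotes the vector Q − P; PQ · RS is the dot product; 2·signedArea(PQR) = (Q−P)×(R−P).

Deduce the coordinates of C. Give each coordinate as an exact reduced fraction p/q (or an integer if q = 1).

C = (13/3, 22/3)

1. C_x = 13/3  [CB · DA = 23/3 ∩ 2·signedArea(CDB) = -38/3]
2. C_y = 22/3  [CB · DA = 23/3 ∩ 2·signedArea(CDB) = -38/3]
   → C = (13/3, 22/3)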